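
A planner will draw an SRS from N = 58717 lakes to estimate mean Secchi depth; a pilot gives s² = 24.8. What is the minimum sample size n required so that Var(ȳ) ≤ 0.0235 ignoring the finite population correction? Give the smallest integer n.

Without fpc, n₀ = s²/D = 24.8/0.0235 = 1055.3191.
Rounding up, n = 1056.

1056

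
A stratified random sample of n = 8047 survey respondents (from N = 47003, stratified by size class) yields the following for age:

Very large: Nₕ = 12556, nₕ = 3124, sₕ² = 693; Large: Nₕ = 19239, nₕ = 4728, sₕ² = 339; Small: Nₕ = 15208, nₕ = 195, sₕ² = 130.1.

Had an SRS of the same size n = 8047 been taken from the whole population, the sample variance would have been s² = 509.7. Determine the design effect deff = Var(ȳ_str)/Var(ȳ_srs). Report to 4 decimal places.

1.7125

Var(ȳ_str) = Σ Wₕ²(1−fₕ)sₕ²/nₕ with Wₕ = Nₕ/47003:
  Very large: (12556/47003)²·(1−3124/12556)·693/3124 = 0.011891213
  Large: (19239/47003)²·(1−4728/19239)·339/4728 = 0.0090604738
  Small: (15208/47003)²·(1−195/15208)·130.1/195 = 0.068949499
  → Var(ȳ_str) = 0.089901186.
Var(ȳ_srs) = (1 − 8047/47003)·509.7/8047 = 0.052496387.
deff = 0.089901186 / 0.052496387 = 1.7125.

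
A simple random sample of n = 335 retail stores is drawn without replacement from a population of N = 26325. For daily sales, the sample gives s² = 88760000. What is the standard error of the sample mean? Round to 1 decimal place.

511.5

Under SRS without replacement, Var(ȳ) = (1 − f)·s²/n with f = n/N = 335/26325 = 0.01272555.
Var(ȳ) = (1 − 0.01272555)·88760000/335 = 0.98727445·264955.22 = 261583.52.
SE(ȳ) = √(261583.52) = 511.5.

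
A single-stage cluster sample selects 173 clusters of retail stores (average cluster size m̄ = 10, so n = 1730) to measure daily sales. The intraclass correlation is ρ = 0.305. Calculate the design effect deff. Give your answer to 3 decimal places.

deff = 1 + (10 − 1)·0.305 = 1 + 2.745 = 3.745.

3.745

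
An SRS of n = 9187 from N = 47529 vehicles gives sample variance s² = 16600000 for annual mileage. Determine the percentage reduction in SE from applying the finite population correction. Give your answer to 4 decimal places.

f = n/N = 9187/47529 = 0.19329252.
SE_no-fpc = √(s²/n) = 42.507659; SE_fpc = √((1−f)s²/n) = 38.17906.
Ratio = √(1−f) = 0.89816896. Reduction = 100·(1 − 0.89816896) = 10.1831%.

10.1831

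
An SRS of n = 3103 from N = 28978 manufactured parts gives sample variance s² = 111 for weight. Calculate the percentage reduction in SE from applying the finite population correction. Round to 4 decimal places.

5.5056

f = n/N = 3103/28978 = 0.10708123.
SE_no-fpc = √(s²/n) = 0.18913443; SE_fpc = √((1−f)s²/n) = 0.17872141.
Ratio = √(1−f) = 0.94494379. Reduction = 100·(1 − 0.94494379) = 5.5056%.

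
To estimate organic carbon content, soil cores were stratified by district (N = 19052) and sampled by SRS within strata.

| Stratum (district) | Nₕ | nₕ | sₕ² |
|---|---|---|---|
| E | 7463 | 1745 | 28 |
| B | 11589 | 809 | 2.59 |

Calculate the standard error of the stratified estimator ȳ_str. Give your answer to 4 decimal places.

0.0547

Var(ȳ_str) = Σₕ Wₕ²(1 − fₕ)sₕ²/nₕ with Wₕ = Nₕ/N, N = 19052.
E: Wₕ = 0.39171740; term = 0.39171740²·(1 − 0.23382018)·28/1745 = 0.0018864228.
B: Wₕ = 0.60828260; term = 0.60828260²·(1 − 0.06980758)·2.59/809 = 0.0011018813.
Sum = 0.0029883041.
SE = √(0.0029883041) = 0.0547.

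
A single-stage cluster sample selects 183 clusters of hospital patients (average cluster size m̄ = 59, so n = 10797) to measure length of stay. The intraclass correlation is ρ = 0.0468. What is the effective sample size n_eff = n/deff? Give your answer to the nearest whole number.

deff = 1 + (59 − 1)·0.0468 = 1 + 2.7144 = 3.7144.
n_eff = 10797 / 3.7144 = 2907.

2907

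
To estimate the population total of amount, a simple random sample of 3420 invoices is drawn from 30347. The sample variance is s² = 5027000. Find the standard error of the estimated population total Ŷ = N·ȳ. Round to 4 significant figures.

1.096 × 10^6

Var(Ŷ) = N²·Var(ȳ) = N²·(1 − n/N)·s²/n.
f = 3420/30347 = 0.11269648; Var(ȳ) = 0.88730352·5027000/3420 = 1304.2324.
Var(Ŷ) = 30347² · 1304.2324 = 1.2011203 × 10^12.
SE(Ŷ) = √(1.2011203 × 10^12) = 1.096 × 10^6.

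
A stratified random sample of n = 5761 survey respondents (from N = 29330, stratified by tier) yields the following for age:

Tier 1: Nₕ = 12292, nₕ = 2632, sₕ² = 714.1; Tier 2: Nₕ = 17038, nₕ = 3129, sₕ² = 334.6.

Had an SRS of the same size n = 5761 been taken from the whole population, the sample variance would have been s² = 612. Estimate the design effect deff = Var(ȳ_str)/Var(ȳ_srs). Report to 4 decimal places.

0.7838

Var(ȳ_str) = Σ Wₕ²(1−fₕ)sₕ²/nₕ with Wₕ = Nₕ/29330:
  Tier 1: (12292/29330)²·(1−2632/12292)·714.1/2632 = 0.037449731
  Tier 2: (17038/29330)²·(1−3129/17038)·334.6/3129 = 0.029458509
  → Var(ȳ_str) = 0.06690824.
Var(ȳ_srs) = (1 − 5761/29330)·612/5761 = 0.08536555.
deff = 0.06690824 / 0.08536555 = 0.7838.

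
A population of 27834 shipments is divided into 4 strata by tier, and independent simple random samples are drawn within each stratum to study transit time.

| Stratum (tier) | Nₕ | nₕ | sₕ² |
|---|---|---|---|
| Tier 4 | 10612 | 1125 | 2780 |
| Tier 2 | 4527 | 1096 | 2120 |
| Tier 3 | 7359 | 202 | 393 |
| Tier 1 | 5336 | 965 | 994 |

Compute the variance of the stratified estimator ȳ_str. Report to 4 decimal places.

0.5232

Var(ȳ_str) = Σₕ Wₕ²(1 − fₕ)sₕ²/nₕ with Wₕ = Nₕ/N, N = 27834.
Tier 4: Wₕ = 0.38126033; term = 0.38126033²·(1 − 0.10601206)·2780/1125 = 0.32111986.
Tier 2: Wₕ = 0.16264281; term = 0.16264281²·(1 − 0.24210294)·2120/1096 = 0.038779774.
Tier 3: Wₕ = 0.26438888; term = 0.26438888²·(1 − 0.02744938)·393/202 = 0.13226342.
Tier 1: Wₕ = 0.19170798; term = 0.19170798²·(1 − 0.18084708)·994/965 = 0.031010192.
Sum = 0.52317325.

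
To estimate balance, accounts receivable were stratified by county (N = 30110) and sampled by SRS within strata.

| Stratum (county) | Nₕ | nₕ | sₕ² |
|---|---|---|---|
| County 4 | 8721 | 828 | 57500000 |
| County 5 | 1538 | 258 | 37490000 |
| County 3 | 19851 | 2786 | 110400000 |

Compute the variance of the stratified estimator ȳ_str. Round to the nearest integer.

20395

Var(ȳ_str) = Σₕ Wₕ²(1 − fₕ)sₕ²/nₕ with Wₕ = Nₕ/N, N = 30110.
County 4: Wₕ = 0.28963799; term = 0.28963799²·(1 − 0.09494324)·57500000/828 = 5272.5947.
County 5: Wₕ = 0.05107938; term = 0.05107938²·(1 − 0.16775033)·37490000/258 = 315.52991.
County 3: Wₕ = 0.65928263; term = 0.65928263²·(1 − 0.14034557)·110400000/2786 = 14806.593.
Sum = 20394.718.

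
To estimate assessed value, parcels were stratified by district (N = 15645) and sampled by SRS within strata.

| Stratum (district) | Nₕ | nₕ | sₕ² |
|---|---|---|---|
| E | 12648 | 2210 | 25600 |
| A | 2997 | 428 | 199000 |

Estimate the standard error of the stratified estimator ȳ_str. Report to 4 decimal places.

4.5687

Var(ȳ_str) = Σₕ Wₕ²(1 − fₕ)sₕ²/nₕ with Wₕ = Nₕ/N, N = 15645.
E: Wₕ = 0.80843720; term = 0.80843720²·(1 − 0.17473118)·25600/2210 = 6.2479235.
A: Wₕ = 0.19156280; term = 0.19156280²·(1 − 0.14280948)·199000/428 = 14.625443.
Sum = 20.873367.
SE = √(20.873367) = 4.5687.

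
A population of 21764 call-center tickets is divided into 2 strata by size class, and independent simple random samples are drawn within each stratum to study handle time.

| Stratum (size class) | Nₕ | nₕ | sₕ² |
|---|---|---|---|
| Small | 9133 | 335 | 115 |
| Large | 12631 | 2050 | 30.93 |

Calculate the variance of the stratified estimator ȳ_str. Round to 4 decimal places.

Var(ȳ_str) = Σₕ Wₕ²(1 − fₕ)sₕ²/nₕ with Wₕ = Nₕ/N, N = 21764.
Small: Wₕ = 0.41963793; term = 0.41963793²·(1 − 0.03668017)·115/335 = 0.058233516.
Large: Wₕ = 0.58036207; term = 0.58036207²·(1 − 0.16229911)·30.93/2050 = 0.0042570924.
Sum = 0.062490608.

0.0625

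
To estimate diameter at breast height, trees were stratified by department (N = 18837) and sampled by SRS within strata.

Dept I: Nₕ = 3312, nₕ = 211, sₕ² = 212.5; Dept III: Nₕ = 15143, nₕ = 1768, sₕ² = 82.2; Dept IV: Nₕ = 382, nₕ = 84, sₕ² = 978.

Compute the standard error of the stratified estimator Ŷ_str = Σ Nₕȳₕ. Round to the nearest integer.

Var(Ŷ_str) = Σₕ Nₕ²(1 − fₕ)sₕ²/nₕ.
Dept I: 3312²·(1 − 211/3312)·212.5/211 = 1.0343525 × 10^7.
Dept III: 15143²·(1 − 1768/15143)·82.2/1768 = 9.4166249 × 10^6.
Dept IV: 382²·(1 − 84/382)·978/84 = 1.3253763 × 10^6.
Sum = 2.1085526 × 10^7.
SE = √(2.1085526 × 10^7) = 4592.

4592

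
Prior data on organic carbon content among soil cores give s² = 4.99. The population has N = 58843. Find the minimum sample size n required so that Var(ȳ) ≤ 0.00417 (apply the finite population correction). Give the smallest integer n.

1173

Without fpc, n₀ = s²/D = 4.99/0.00417 = 1196.6427.
With fpc, (1 − n/N)·s²/n ≤ D requires n ≥ n₀/(1 + n₀/N) = 1196.6427/(1 + 1196.6427/58843) = 1172.7926.
Rounding up, n = 1173.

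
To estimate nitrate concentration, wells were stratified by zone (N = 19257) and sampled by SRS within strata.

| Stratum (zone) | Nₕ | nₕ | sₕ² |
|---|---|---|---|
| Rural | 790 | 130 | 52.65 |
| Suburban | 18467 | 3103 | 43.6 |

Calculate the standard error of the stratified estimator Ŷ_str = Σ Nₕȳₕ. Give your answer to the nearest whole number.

Var(Ŷ_str) = Σₕ Nₕ²(1 − fₕ)sₕ²/nₕ.
Rural: 790²·(1 − 130/790)·52.65/130 = 211167.
Suburban: 18467²·(1 − 3103/18467)·43.6/3103 = 3.9866248 × 10^6.
Sum = 4.1977918 × 10^6.
SE = √(4.1977918 × 10^6) = 2049.

2049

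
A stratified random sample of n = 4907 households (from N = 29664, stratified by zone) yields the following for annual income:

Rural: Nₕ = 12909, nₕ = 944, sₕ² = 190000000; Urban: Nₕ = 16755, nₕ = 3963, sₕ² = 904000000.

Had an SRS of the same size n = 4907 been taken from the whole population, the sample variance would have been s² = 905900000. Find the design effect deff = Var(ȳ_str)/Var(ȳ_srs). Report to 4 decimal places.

0.5899

Var(ȳ_str) = Σ Wₕ²(1−fₕ)sₕ²/nₕ with Wₕ = Nₕ/29664:
  Rural: (12909/29664)²·(1−944/12909)·190000000/944 = 35328.686
  Urban: (16755/29664)²·(1−3963/16755)·904000000/3963 = 55560.714
  → Var(ȳ_str) = 90889.4.
Var(ȳ_srs) = (1 − 4907/29664)·905900000/4907 = 154075.12.
deff = 90889.4 / 154075.12 = 0.5899.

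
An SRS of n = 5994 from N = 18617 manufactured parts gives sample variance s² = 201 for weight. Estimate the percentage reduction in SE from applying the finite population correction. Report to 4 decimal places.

17.6570

f = n/N = 5994/18617 = 0.32196380.
SE_no-fpc = √(s²/n) = 0.18312164; SE_fpc = √((1−f)s²/n) = 0.15078776.
Ratio = √(1−f) = 0.82342954. Reduction = 100·(1 − 0.82342954) = 17.6570%.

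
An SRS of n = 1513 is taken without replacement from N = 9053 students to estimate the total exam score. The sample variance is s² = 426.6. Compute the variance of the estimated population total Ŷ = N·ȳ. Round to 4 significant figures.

1.925 × 10^7

Var(Ŷ) = N²·Var(ȳ) = N²·(1 − n/N)·s²/n.
f = 1513/9053 = 0.16712692; Var(ȳ) = 0.83287308·426.6/1513 = 0.23483388.
Var(Ŷ) = 9053² · 0.23483388 = 1.9246235 × 10^7.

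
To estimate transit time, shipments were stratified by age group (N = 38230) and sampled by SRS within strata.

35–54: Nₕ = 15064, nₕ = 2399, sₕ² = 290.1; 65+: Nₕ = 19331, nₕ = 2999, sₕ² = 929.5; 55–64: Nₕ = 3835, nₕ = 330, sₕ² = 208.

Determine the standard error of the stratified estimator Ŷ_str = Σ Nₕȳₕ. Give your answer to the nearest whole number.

Var(Ŷ_str) = Σₕ Nₕ²(1 − fₕ)sₕ²/nₕ.
35–54: 15064²·(1 − 2399/15064)·290.1/2399 = 2.3070817 × 10^7.
65+: 19331²·(1 − 2999/19331)·929.5/2999 = 9.7851305 × 10^7.
55–64: 3835²·(1 − 330/3835)·208/330 = 8.4723285 × 10^6.
Sum = 1.2939445 × 10^8.
SE = √(1.2939445 × 10^8) = 11375.

11375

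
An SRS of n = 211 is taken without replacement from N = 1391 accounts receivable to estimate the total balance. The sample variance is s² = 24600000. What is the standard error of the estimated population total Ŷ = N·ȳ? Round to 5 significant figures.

437450

Var(Ŷ) = N²·Var(ȳ) = N²·(1 − n/N)·s²/n.
f = 211/1391 = 0.15168943; Var(ȳ) = 0.84831057·24600000/211 = 98902.559.
Var(Ŷ) = 1391² · 98902.559 = 1.9136468 × 10^11.
SE(Ŷ) = √(1.9136468 × 10^11) = 437450.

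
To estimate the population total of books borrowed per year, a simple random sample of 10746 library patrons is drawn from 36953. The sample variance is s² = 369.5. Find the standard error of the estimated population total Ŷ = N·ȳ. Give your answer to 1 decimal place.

Var(Ŷ) = N²·Var(ȳ) = N²·(1 − n/N)·s²/n.
f = 10746/36953 = 0.29080183; Var(ȳ) = 0.70919817·369.5/10746 = 0.024385699.
Var(Ŷ) = 36953² · 0.024385699 = 3.3299262 × 10^7.
SE(Ŷ) = √(3.3299262 × 10^7) = 5770.6.

5770.6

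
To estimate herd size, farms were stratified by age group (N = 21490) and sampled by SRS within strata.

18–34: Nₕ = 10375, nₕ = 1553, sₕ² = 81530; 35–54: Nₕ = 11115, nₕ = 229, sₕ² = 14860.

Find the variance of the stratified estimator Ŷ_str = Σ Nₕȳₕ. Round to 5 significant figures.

Var(Ŷ_str) = Σₕ Nₕ²(1 − fₕ)sₕ²/nₕ.
18–34: 10375²·(1 − 1553/10375)·81530/1553 = 4.8050858 × 10^9.
35–54: 11115²·(1 − 229/11115)·14860/229 = 7.8516535 × 10^9.
Sum = 1.2656739 × 10^10.

1.2657 × 10^10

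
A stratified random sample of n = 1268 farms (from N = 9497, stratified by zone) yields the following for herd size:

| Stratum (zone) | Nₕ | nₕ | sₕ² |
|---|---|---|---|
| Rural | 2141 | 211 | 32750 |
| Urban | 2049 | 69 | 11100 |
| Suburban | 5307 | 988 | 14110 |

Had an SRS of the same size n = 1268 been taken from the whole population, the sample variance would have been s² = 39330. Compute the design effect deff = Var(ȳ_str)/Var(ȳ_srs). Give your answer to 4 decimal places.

0.6689

Var(ȳ_str) = Σ Wₕ²(1−fₕ)sₕ²/nₕ with Wₕ = Nₕ/9497:
  Rural: (2141/9497)²·(1−211/2141)·32750/211 = 7.1109881
  Urban: (2049/9497)²·(1−69/2049)·11100/69 = 7.23616
  Suburban: (5307/9497)²·(1−988/5307)·14110/988 = 3.6293553
  → Var(ȳ_str) = 17.976503.
Var(ȳ_srs) = (1 − 1268/9497)·39330/1268 = 26.876042.
deff = 17.976503 / 26.876042 = 0.6689.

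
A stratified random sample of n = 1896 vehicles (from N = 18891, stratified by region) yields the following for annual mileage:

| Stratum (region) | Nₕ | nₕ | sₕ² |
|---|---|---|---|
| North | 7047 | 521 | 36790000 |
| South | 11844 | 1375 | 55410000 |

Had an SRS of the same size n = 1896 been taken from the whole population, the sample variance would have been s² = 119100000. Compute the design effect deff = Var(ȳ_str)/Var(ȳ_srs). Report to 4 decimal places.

0.4088

Var(ȳ_str) = Σ Wₕ²(1−fₕ)sₕ²/nₕ with Wₕ = Nₕ/18891:
  North: (7047/18891)²·(1−521/7047)·36790000/521 = 9099.8348
  South: (11844/18891)²·(1−1375/11844)·55410000/1375 = 14001.648
  → Var(ȳ_str) = 23101.483.
Var(ȳ_srs) = (1 − 1896/18891)·119100000/1896 = 56511.866.
deff = 23101.483 / 56511.866 = 0.4088.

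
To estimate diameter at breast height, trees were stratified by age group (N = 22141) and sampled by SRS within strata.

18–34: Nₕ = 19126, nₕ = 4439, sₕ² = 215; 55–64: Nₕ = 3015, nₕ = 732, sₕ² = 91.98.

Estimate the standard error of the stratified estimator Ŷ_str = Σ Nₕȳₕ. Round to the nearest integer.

Var(Ŷ_str) = Σₕ Nₕ²(1 − fₕ)sₕ²/nₕ.
18–34: 19126²·(1 − 4439/19126)·215/4439 = 1.3605376 × 10^7.
55–64: 3015²·(1 − 732/3015)·91.98/732 = 864919.23.
Sum = 1.4470295 × 10^7.
SE = √(1.4470295 × 10^7) = 3804.

3804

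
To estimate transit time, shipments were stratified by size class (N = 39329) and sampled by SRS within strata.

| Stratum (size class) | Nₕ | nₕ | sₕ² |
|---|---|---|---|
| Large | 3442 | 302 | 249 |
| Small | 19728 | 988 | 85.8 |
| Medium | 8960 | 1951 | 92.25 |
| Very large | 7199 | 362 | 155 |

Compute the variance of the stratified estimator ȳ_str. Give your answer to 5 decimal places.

Var(ȳ_str) = Σₕ Wₕ²(1 − fₕ)sₕ²/nₕ with Wₕ = Nₕ/N, N = 39329.
Large: Wₕ = 0.08751812; term = 0.08751812²·(1 − 0.08773969)·249/302 = 0.0057611225.
Small: Wₕ = 0.50161458; term = 0.50161458²·(1 − 0.05008110)·85.8/988 = 0.020756646.
Medium: Wₕ = 0.22782171; term = 0.22782171²·(1 − 0.21774554)·92.25/1951 = 0.0019197619.
Very large: Wₕ = 0.18304559; term = 0.18304559²·(1 − 0.05028476)·155/362 = 0.013624955.
Sum = 0.042062485.

0.04206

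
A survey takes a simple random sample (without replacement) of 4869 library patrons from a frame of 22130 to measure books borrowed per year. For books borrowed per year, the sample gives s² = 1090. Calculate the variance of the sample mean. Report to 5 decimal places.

0.17461

Under SRS without replacement, Var(ȳ) = (1 − f)·s²/n with f = n/N = 4869/22130 = 0.22001808.
Var(ȳ) = (1 − 0.22001808)·1090/4869 = 0.77998192·0.22386527 = 0.17461086.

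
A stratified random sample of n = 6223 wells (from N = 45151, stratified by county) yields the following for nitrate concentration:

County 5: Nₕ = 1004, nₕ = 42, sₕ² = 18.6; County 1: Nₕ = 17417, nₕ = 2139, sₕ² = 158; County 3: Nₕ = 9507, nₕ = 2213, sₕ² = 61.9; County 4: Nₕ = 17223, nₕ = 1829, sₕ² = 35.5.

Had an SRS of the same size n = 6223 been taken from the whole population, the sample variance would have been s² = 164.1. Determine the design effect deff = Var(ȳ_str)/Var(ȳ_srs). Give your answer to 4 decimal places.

0.5862

Var(ȳ_str) = Σ Wₕ²(1−fₕ)sₕ²/nₕ with Wₕ = Nₕ/45151:
  County 5: (1004/45151)²·(1−42/1004)·18.6/42 = 2.0981556 × 10^-4
  County 1: (17417/45151)²·(1−2139/17417)·158/2139 = 0.0096416511
  County 3: (9507/45151)²·(1−2213/9507)·61.9/2213 = 9.5144512 × 10^-4
  County 4: (17223/45151)²·(1−1829/17223)·35.5/1829 = 0.0025242954
  → Var(ȳ_str) = 0.013327207.
Var(ȳ_srs) = (1 − 6223/45151)·164.1/6223 = 0.022735447.
deff = 0.013327207 / 0.022735447 = 0.5862.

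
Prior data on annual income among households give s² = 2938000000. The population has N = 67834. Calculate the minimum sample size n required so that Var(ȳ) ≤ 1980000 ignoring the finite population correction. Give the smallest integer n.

1484

Without fpc, n₀ = s²/D = 2938000000/1980000 = 1483.8384.
Rounding up, n = 1484.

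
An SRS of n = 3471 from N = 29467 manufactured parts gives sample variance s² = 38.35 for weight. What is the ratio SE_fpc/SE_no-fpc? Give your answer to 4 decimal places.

f = n/N = 3471/29467 = 0.11779279.
SE_no-fpc = √(s²/n) = 0.10511274; SE_fpc = √((1−f)s²/n) = 0.098728077.
Ratio = √(1−f) = 0.93925886.

0.9393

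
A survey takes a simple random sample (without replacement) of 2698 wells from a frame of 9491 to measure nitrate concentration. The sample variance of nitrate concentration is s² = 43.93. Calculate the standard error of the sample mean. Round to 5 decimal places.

Under SRS without replacement, Var(ȳ) = (1 − f)·s²/n with f = n/N = 2698/9491 = 0.28426931.
Var(ȳ) = (1 − 0.28426931)·43.93/2698 = 0.71573069·0.016282431 = 0.011653836.
SE(ȳ) = √(0.011653836) = 0.10795.

0.10795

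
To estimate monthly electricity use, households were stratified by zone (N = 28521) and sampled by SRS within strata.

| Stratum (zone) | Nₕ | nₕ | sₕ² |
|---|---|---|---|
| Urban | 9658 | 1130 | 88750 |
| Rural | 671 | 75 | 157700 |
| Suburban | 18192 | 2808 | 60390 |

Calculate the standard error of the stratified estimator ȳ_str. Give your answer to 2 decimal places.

4.05

Var(ȳ_str) = Σₕ Wₕ²(1 − fₕ)sₕ²/nₕ with Wₕ = Nₕ/N, N = 28521.
Urban: Wₕ = 0.33862768; term = 0.33862768²·(1 − 0.11700145)·88750/1130 = 7.9523377.
Rural: Wₕ = 0.02352652; term = 0.02352652²·(1 − 0.11177347)·157700/75 = 1.0337362.
Suburban: Wₕ = 0.63784580; term = 0.63784580²·(1 − 0.15435356)·60390/2808 = 7.3992576.
Sum = 16.385332.
SE = √(16.385332) = 4.05.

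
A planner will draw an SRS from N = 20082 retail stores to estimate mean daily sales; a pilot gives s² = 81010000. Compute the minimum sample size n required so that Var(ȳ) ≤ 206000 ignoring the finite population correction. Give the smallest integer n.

Without fpc, n₀ = s²/D = 81010000/206000 = 393.2524.
Rounding up, n = 394.

394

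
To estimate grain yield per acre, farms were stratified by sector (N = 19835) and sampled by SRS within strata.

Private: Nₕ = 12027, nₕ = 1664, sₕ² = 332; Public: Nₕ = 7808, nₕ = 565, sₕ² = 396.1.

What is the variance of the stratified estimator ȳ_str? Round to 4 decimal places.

0.1640

Var(ȳ_str) = Σₕ Wₕ²(1 − fₕ)sₕ²/nₕ with Wₕ = Nₕ/N, N = 19835.
Private: Wₕ = 0.60635241; term = 0.60635241²·(1 − 0.13835537)·332/1664 = 0.063206707.
Public: Wₕ = 0.39364759; term = 0.39364759²·(1 − 0.07236168)·396.1/565 = 0.10077441.
Sum = 0.16398112.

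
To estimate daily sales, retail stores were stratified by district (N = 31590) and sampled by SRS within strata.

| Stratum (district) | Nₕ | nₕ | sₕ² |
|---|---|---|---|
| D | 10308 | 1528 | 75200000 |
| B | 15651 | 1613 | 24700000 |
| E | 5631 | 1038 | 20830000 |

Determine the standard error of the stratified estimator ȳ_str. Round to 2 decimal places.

Var(ȳ_str) = Σₕ Wₕ²(1 − fₕ)sₕ²/nₕ with Wₕ = Nₕ/N, N = 31590.
D: Wₕ = 0.32630579; term = 0.32630579²·(1 − 0.14823438)·75200000/1528 = 4463.3831.
B: Wₕ = 0.49544160; term = 0.49544160²·(1 − 0.10306051)·24700000/1613 = 3371.403.
E: Wₕ = 0.17825261; term = 0.17825261²·(1 − 0.18433671)·20830000/1038 = 520.08537.
Sum = 8354.8715.
SE = √(8354.8715) = 91.40.

91.40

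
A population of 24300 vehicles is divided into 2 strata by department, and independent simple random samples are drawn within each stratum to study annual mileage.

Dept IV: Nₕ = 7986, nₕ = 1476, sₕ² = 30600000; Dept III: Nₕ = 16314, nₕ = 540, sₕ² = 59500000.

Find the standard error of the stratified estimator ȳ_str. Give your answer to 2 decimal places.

223.26

Var(ȳ_str) = Σₕ Wₕ²(1 − fₕ)sₕ²/nₕ with Wₕ = Nₕ/N, N = 24300.
Dept IV: Wₕ = 0.32864198; term = 0.32864198²·(1 − 0.18482344)·30600000/1476 = 1825.294.
Dept III: Wₕ = 0.67135802; term = 0.67135802²·(1 − 0.03310040)·59500000/540 = 48018.982.
Sum = 49844.276.
SE = √(49844.276) = 223.26.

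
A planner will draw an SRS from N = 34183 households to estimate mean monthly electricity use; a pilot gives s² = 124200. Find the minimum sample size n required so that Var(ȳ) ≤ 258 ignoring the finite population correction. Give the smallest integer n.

482

Without fpc, n₀ = s²/D = 124200/258 = 481.3953.
Rounding up, n = 482.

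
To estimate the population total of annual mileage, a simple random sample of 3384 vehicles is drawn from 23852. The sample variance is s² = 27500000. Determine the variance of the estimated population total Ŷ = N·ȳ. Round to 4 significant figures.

3.967 × 10^12

Var(Ŷ) = N²·Var(ȳ) = N²·(1 − n/N)·s²/n.
f = 3384/23852 = 0.14187490; Var(ȳ) = 0.85812510·27500000/3384 = 6973.5344.
Var(Ŷ) = 23852² · 6973.5344 = 3.9673686 × 10^12.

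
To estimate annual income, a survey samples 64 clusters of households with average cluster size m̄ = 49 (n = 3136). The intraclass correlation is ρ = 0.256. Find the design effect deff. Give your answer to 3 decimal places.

deff = 1 + (49 − 1)·0.256 = 1 + 12.288 = 13.288.

13.288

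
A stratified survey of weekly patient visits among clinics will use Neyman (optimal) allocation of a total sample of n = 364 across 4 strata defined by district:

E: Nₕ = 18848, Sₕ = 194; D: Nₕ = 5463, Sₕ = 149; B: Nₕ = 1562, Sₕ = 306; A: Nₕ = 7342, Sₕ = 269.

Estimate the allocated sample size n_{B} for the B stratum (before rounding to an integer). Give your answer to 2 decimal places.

Neyman allocation: nₕ = n·NₕSₕ / Σⱼ NⱼSⱼ.
Σ NⱼSⱼ = 18848·194 + 5463·149 + 1562·306 + 7342·269 = 6.923469 × 10^6.
n_{B} = 364·1562·306 / (6.923469 × 10^6) = 25.13.

25.13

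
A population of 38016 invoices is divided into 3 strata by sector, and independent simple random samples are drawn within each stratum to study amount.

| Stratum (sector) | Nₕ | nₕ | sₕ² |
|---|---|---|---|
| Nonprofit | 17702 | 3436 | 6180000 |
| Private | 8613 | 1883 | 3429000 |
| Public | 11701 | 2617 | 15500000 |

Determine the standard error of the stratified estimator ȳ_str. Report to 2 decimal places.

Var(ȳ_str) = Σₕ Wₕ²(1 − fₕ)sₕ²/nₕ with Wₕ = Nₕ/N, N = 38016.
Nonprofit: Wₕ = 0.46564604; term = 0.46564604²·(1 − 0.19410236)·6180000/3436 = 314.28745.
Private: Wₕ = 0.22656250; term = 0.22656250²·(1 − 0.21862301)·3429000/1883 = 73.038835.
Public: Wₕ = 0.30779146; term = 0.30779146²·(1 − 0.22365610)·15500000/2617 = 435.60739.
Sum = 822.93368.
SE = √(822.93368) = 28.69.

28.69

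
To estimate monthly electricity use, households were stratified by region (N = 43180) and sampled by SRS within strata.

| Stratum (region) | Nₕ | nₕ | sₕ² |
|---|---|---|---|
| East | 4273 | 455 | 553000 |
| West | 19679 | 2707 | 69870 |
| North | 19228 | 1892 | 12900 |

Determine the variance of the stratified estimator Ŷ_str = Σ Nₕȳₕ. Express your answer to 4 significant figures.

Var(Ŷ_str) = Σₕ Nₕ²(1 − fₕ)sₕ²/nₕ.
East: 4273²·(1 − 455/4273)·553000/455 = 1.9828166 × 10^10.
West: 19679²·(1 − 2707/19679)·69870/2707 = 8.6206207 × 10^9.
North: 19228²·(1 − 1892/19228)·12900/1892 = 2.2727496 × 10^9.
Sum = 3.0721536 × 10^10.

3.072 × 10^10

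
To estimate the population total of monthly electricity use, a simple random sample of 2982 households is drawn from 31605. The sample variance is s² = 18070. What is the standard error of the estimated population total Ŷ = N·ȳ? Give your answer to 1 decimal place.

74039.0

Var(Ŷ) = N²·Var(ȳ) = N²·(1 − n/N)·s²/n.
f = 2982/31605 = 0.09435216; Var(ȳ) = 0.90564784·18070/2982 = 5.4879465.
Var(Ŷ) = 31605² · 5.4879465 = 5.4817782 × 10^9.
SE(Ŷ) = √(5.4817782 × 10^9) = 74039.0.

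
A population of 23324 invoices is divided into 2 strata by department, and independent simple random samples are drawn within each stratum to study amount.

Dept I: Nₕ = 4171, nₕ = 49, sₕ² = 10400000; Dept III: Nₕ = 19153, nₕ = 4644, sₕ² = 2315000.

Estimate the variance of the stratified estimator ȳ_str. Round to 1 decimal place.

Var(ȳ_str) = Σₕ Wₕ²(1 − fₕ)sₕ²/nₕ with Wₕ = Nₕ/N, N = 23324.
Dept I: Wₕ = 0.17882867; term = 0.17882867²·(1 − 0.01174778)·10400000/49 = 6707.7887.
Dept III: Wₕ = 0.82117133; term = 0.82117133²·(1 − 0.24246854)·2315000/4644 = 254.64022.
Sum = 6962.4289.

6962.4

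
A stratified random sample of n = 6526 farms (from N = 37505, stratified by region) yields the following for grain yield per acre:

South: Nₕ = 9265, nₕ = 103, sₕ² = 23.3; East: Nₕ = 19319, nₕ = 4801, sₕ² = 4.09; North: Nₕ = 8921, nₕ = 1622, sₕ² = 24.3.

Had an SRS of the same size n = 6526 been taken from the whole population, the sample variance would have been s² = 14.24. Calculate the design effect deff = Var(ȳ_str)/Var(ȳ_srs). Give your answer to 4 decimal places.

Var(ȳ_str) = Σ Wₕ²(1−fₕ)sₕ²/nₕ with Wₕ = Nₕ/37505:
  South: (9265/37505)²·(1−103/9265)·23.3/103 = 0.013651365
  East: (19319/37505)²·(1−4801/19319)·4.09/4801 = 1.6986531 × 10^-4
  North: (8921/37505)²·(1−1622/8921)·24.3/1622 = 6.9351201 × 10^-4
  → Var(ȳ_str) = 0.014514742.
Var(ȳ_srs) = (1 − 6526/37505)·14.24/6526 = 0.0018023584.
deff = 0.014514742 / 0.0018023584 = 8.0532.

8.0532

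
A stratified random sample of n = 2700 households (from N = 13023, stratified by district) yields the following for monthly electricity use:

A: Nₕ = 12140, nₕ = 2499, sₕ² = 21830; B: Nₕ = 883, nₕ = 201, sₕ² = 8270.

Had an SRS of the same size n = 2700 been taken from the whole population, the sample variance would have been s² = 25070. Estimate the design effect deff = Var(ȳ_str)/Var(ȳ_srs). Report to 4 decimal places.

Var(ȳ_str) = Σ Wₕ²(1−fₕ)sₕ²/nₕ with Wₕ = Nₕ/13023:
  A: (12140/13023)²·(1−2499/12140)·21830/2499 = 6.028457
  B: (883/13023)²·(1−201/883)·8270/201 = 0.14609402
  → Var(ȳ_str) = 6.174551.
Var(ȳ_srs) = (1 − 2700/13023)·25070/2700 = 7.3601295.
deff = 6.174551 / 7.3601295 = 0.8389.

0.8389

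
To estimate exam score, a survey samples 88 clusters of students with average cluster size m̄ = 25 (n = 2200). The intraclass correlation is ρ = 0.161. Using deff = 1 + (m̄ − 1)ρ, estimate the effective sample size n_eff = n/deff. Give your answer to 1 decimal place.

452.3

deff = 1 + (25 − 1)·0.161 = 1 + 3.864 = 4.864.
n_eff = 2200 / 4.864 = 452.3.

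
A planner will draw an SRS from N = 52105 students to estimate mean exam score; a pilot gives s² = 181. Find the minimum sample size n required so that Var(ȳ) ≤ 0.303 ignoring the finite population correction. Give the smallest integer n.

Without fpc, n₀ = s²/D = 181/0.303 = 597.3597.
Rounding up, n = 598.

598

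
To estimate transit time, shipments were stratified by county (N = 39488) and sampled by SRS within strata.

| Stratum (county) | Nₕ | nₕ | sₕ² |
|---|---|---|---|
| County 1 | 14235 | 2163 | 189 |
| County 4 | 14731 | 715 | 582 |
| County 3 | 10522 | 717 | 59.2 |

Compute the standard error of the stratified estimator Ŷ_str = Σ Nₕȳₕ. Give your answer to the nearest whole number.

13842

Var(Ŷ_str) = Σₕ Nₕ²(1 − fₕ)sₕ²/nₕ.
County 1: 14235²·(1 − 2163/14235)·189/2163 = 1.5015576 × 10^7.
County 4: 14731²·(1 − 715/14731)·582/715 = 1.6806344 × 10^8.
County 3: 10522²·(1 − 717/10522)·59.2/717 = 8.518212 × 10^6.
Sum = 1.9159723 × 10^8.
SE = √(1.9159723 × 10^8) = 13842.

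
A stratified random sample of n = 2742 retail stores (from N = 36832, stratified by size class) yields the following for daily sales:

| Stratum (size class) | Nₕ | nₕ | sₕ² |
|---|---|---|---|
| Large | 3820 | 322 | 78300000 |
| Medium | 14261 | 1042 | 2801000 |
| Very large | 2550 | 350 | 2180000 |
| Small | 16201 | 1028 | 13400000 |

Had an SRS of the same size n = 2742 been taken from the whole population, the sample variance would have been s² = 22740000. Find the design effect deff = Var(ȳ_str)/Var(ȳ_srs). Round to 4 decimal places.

0.6718

Var(ȳ_str) = Σ Wₕ²(1−fₕ)sₕ²/nₕ with Wₕ = Nₕ/36832:
  Large: (3820/36832)²·(1−322/3820)·78300000/322 = 2395.1816
  Medium: (14261/36832)²·(1−1042/14261)·2801000/1042 = 373.54538
  Very large: (2550/36832)²·(1−350/2550)·2180000/350 = 25.757322
  Small: (16201/36832)²·(1−1028/16201)·13400000/1028 = 2361.9699
  → Var(ȳ_str) = 5156.4542.
Var(ȳ_srs) = (1 − 2742/36832)·22740000/2742 = 7675.8187.
deff = 5156.4542 / 7675.8187 = 0.6718.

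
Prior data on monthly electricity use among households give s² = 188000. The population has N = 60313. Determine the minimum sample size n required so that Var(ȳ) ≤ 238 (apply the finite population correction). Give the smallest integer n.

780

Without fpc, n₀ = s²/D = 188000/238 = 789.9160.
With fpc, (1 − n/N)·s²/n ≤ D requires n ≥ n₀/(1 + n₀/N) = 789.9160/(1 + 789.9160/60313) = 779.7043.
Rounding up, n = 780.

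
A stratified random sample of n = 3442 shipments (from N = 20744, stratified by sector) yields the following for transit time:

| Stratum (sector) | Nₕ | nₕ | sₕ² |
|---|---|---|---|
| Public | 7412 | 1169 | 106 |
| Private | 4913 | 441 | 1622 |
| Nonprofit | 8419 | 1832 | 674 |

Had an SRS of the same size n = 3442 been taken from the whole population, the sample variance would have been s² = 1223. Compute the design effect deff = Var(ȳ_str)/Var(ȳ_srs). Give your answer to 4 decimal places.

0.8265

Var(ȳ_str) = Σ Wₕ²(1−fₕ)sₕ²/nₕ with Wₕ = Nₕ/20744:
  Public: (7412/20744)²·(1−1169/7412)·106/1169 = 0.0097506842
  Private: (4913/20744)²·(1−441/4913)·1622/441 = 0.18779145
  Nonprofit: (8419/20744)²·(1−1832/8419)·674/1832 = 0.047413017
  → Var(ȳ_str) = 0.24495515.
Var(ȳ_srs) = (1 − 3442/20744)·1223/3442 = 0.29635987.
deff = 0.24495515 / 0.29635987 = 0.8265.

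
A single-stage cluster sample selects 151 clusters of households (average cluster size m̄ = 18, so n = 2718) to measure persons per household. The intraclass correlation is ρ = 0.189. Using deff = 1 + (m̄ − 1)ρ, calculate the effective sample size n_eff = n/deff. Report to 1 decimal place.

645.1

deff = 1 + (18 − 1)·0.189 = 1 + 3.213 = 4.213.
n_eff = 2718 / 4.213 = 645.1.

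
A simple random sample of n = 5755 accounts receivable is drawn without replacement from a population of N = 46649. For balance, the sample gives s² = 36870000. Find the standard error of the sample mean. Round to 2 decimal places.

Under SRS without replacement, Var(ȳ) = (1 − f)·s²/n with f = n/N = 5755/46649 = 0.12336813.
Var(ȳ) = (1 − 0.12336813)·36870000/5755 = 0.87663187·6406.603 = 5616.2323.
SE(ȳ) = √(5616.2323) = 74.94.

74.94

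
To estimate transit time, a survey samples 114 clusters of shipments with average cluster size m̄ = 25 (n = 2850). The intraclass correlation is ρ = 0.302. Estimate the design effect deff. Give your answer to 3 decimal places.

8.248

deff = 1 + (25 − 1)·0.302 = 1 + 7.248 = 8.248.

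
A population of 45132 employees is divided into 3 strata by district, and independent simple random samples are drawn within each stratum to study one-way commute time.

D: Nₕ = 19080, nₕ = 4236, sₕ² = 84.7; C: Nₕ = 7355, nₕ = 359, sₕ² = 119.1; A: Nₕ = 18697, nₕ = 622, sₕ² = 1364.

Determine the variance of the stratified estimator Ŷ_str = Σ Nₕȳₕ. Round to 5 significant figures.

7.6383 × 10^8

Var(Ŷ_str) = Σₕ Nₕ²(1 − fₕ)sₕ²/nₕ.
D: 19080²·(1 − 4236/19080)·84.7/4236 = 5.6631332 × 10^6.
C: 7355²·(1 − 359/7355)·119.1/359 = 1.7070639 × 10^7.
A: 18697²·(1 − 622/18697)·1364/622 = 7.4109557 × 10^8.
Sum = 7.6382934 × 10^8.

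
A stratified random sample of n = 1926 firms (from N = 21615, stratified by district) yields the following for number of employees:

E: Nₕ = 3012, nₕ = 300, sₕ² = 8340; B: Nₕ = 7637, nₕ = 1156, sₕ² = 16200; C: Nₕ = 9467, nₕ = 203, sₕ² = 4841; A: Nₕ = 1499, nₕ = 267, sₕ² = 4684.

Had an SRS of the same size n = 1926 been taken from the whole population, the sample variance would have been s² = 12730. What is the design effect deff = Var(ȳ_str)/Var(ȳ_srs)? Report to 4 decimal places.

1.0824

Var(ȳ_str) = Σ Wₕ²(1−fₕ)sₕ²/nₕ with Wₕ = Nₕ/21615:
  E: (3012/21615)²·(1−300/3012)·8340/300 = 0.48604779
  B: (7637/21615)²·(1−1156/7637)·16200/1156 = 1.484607
  C: (9467/21615)²·(1−203/9467)·4841/203 = 4.4765093
  A: (1499/21615)²·(1−267/1499)·4684/267 = 0.069343776
  → Var(ȳ_str) = 6.5165079.
Var(ȳ_srs) = (1 − 1926/21615)·12730/1926 = 6.0206106.
deff = 6.5165079 / 6.0206106 = 1.0824.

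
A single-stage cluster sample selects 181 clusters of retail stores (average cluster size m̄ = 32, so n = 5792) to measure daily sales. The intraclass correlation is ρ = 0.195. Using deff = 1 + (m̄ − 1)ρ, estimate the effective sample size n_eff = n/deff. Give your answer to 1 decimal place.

deff = 1 + (32 − 1)·0.195 = 1 + 6.045 = 7.045.
n_eff = 5792 / 7.045 = 822.1.

822.1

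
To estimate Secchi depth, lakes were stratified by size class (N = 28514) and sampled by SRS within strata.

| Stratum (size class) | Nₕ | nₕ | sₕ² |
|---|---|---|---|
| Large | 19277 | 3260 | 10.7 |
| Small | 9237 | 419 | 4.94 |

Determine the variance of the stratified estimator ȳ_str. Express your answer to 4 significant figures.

Var(ȳ_str) = Σₕ Wₕ²(1 − fₕ)sₕ²/nₕ with Wₕ = Nₕ/N, N = 28514.
Large: Wₕ = 0.67605387; term = 0.67605387²·(1 − 0.16911345)·10.7/3260 = 0.0012464375.
Small: Wₕ = 0.32394613; term = 0.32394613²·(1 − 0.04536105)·4.94/419 = 0.0011811299.
Sum = 0.0024275674.

0.002428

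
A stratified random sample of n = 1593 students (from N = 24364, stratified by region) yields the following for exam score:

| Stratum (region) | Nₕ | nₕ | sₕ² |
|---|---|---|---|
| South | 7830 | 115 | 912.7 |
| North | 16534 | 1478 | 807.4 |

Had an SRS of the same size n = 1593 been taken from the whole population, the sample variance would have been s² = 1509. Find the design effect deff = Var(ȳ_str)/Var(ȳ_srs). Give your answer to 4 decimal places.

1.1710

Var(ȳ_str) = Σ Wₕ²(1−fₕ)sₕ²/nₕ with Wₕ = Nₕ/24364:
  South: (7830/24364)²·(1−115/7830)·912.7/115 = 0.80766399
  North: (16534/24364)²·(1−1478/16534)·807.4/1478 = 0.22908923
  → Var(ȳ_str) = 1.0367532.
Var(ȳ_srs) = (1 − 1593/24364)·1509/1593 = 0.88533366.
deff = 1.0367532 / 0.88533366 = 1.1710.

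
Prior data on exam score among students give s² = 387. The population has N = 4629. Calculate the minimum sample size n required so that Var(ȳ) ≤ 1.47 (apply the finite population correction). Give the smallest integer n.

250

Without fpc, n₀ = s²/D = 387/1.47 = 263.2653.
With fpc, (1 − n/N)·s²/n ≤ D requires n ≥ n₀/(1 + n₀/N) = 263.2653/(1 + 263.2653/4629) = 249.0983.
Rounding up, n = 250.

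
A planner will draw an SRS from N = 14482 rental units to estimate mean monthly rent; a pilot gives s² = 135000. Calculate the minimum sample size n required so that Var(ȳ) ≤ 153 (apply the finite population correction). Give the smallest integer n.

832

Without fpc, n₀ = s²/D = 135000/153 = 882.3529.
With fpc, (1 − n/N)·s²/n ≤ D requires n ≥ n₀/(1 + n₀/N) = 882.3529/(1 + 882.3529/14482) = 831.6806.
Rounding up, n = 832.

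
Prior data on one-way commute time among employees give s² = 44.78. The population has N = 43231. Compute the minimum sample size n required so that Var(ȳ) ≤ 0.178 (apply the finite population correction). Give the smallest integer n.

Without fpc, n₀ = s²/D = 44.78/0.178 = 251.5730.
With fpc, (1 − n/N)·s²/n ≤ D requires n ≥ n₀/(1 + n₀/N) = 251.5730/(1 + 251.5730/43231) = 250.1175.
Rounding up, n = 251.

251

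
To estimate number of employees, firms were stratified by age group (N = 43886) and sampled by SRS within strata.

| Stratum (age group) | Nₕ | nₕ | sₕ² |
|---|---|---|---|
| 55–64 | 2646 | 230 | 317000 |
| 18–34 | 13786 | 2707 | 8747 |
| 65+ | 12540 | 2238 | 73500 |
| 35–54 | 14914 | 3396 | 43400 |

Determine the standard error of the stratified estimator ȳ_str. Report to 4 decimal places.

Var(ȳ_str) = Σₕ Wₕ²(1 − fₕ)sₕ²/nₕ with Wₕ = Nₕ/N, N = 43886.
55–64: Wₕ = 0.06029258; term = 0.06029258²·(1 − 0.08692366)·317000/230 = 4.5747377.
18–34: Wₕ = 0.31413207; term = 0.31413207²·(1 − 0.19635862)·8747/2707 = 0.25624636.
65+: Wₕ = 0.28574033; term = 0.28574033²·(1 − 0.17846890)·73500/2238 = 2.2028978.
35–54: Wₕ = 0.33983503; term = 0.33983503²·(1 − 0.22770551)·43400/3396 = 1.1398331.
Sum = 8.173715.
SE = √(8.173715) = 2.8590.

2.8590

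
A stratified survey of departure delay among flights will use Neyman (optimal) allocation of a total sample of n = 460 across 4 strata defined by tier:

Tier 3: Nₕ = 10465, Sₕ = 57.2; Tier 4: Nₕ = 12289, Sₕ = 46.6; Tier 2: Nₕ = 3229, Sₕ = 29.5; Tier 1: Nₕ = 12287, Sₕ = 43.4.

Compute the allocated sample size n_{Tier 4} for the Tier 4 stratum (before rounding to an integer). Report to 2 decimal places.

146.37

Neyman allocation: nₕ = n·NₕSₕ / Σⱼ NⱼSⱼ.
Σ NⱼSⱼ = 10465·57.2 + 12289·46.6 + 3229·29.5 + 12287·43.4 = 1.7997767 × 10^6.
n_{Tier 4} = 460·12289·46.6 / (1.7997767 × 10^6) = 146.37.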